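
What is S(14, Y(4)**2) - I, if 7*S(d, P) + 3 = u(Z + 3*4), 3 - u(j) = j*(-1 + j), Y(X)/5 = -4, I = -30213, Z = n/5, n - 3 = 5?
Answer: 754713/25 ≈ 30189.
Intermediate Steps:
n = 8 (n = 3 + 5 = 8)
Z = 8/5 ≈ 1.6000
Y(X) = -20 (Y(X) = 5*(-4) = -20)
u(j) = 3 - j*(-1 + j)
S(d, P) = -612/25 (S(d, P) = -3/7 + (3 + (8/5 + 3*4) - (8/5 + 3*4)**2)/7 = -3/7 + (3 + (8/5 + 12) - (8/5 + 12)**2)/7 = -3/7 + (3 + 68/5 - (68/5)**2)/7 = -3/7 + (3 + 68/5 - 1*4624/25)/7 = -3/7 + (3 + 68/5 - 4624/25)/7 = -3/7 + (1/7)*(-4209/25) = -3/7 - 4209/175 = -612/25)
S(14, Y(4)**2) - I = -612/25 - 1*(-30213) = -612/25 + 30213 = 754713/25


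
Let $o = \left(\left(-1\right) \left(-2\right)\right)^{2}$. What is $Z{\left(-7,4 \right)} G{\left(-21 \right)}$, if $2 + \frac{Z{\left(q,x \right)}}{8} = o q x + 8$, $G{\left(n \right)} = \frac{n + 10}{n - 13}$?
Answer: $- \frac{4664}{17} \approx -274.35$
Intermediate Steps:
$G{\left(n \right)} = \frac{10 + n}{-13 + n}$
$o = 4$ ($o = 2^{2} = 4$)
$Z{\left(q,x \right)} = 48 + 32 q x$ ($Z{\left(q,x \right)} = -16 + 8 \left(4 q x + 8\right) = -16 + 8 \left(8 + 4 q x\right) = -16 + \left(64 + 32 q x\right) = 48 + 32 q x$)
$Z{\left(-7,4 \right)} G{\left(-21 \right)} = \left(48 + 32 \left(-7\right) 4\right) \frac{10 - 21}{-13 - 21} = \left(48 - 896\right) \frac{1}{-34} \left(-11\right) = - 848 \left(\left(- \frac{1}{34}\right) \left(-11\right)\right) = \left(-848\right) \frac{11}{34} = - \frac{4664}{17}$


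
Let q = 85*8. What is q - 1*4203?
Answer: -3523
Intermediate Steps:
q = 680
q - 1*4203 = 680 - 1*4203 = 680 - 4203 = -3523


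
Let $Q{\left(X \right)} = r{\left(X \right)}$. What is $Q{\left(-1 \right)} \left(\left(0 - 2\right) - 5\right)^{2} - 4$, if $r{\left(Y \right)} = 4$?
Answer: $192$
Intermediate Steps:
$Q{\left(X \right)} = 4$
$Q{\left(-1 \right)} \left(\left(0 - 2\right) - 5\right)^{2} - 4 = 4 \left(\left(0 - 2\right) - 5\right)^{2} - 4 = 4 \left(-2 - 5\right)^{2} - 4 = 4 \left(-7\right)^{2} - 4 = 4 \cdot 49 - 4 = 196 - 4 = 192$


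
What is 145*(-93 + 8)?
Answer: -12325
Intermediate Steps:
145*(-93 + 8) = 145*(-85) = -12325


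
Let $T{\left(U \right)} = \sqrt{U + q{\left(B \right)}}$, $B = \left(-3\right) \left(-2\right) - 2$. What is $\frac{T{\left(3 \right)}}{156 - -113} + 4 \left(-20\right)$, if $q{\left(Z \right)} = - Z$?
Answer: $-80 + \frac{i}{269} \approx -80.0 + 0.0037175 i$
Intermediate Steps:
$B = 4$ ($B = 6 - 2 = 4$)
$T{\left(U \right)} = \sqrt{-4 + U}$ ($T{\left(U \right)} = \sqrt{U - 4} = \sqrt{-4 + U}$)
$\frac{T{\left(3 \right)}}{156 - -113} + 4 \left(-20\right) = \frac{\sqrt{-4 + 3}}{156 - -113} + 4 \left(-20\right) = \frac{\sqrt{-1}}{156 + 113} - 80 = \frac{i}{269} - 80 = -80 + \frac{i}{269}$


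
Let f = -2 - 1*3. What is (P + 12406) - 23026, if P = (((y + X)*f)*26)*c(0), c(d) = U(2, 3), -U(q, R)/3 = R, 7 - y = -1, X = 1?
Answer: -90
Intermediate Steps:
y = 8 (y = 7 - 1*(-1) = 7 + 1 = 8)
f = -5 (f = -2 - 3 = -5)
U(q, R) = -3*R
c(d) = -9 (c(d) = -3*3 = -9)
P = 10530 (P = (((8 + 1)*(-5))*26)*(-9) = ((9*(-5))*26)*(-9) = -45*26*(-9) = -1170*(-9) = 10530)
(P + 12406) - 23026 = (10530 + 12406) - 23026 = 22936 - 23026 = -90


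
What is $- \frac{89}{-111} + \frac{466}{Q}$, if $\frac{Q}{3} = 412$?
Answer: $\frac{8985}{7622} \approx 1.1788$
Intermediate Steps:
$Q = 1236$ ($Q = 3 \cdot 412 = 1236$)
$- \frac{89}{-111} + \frac{466}{Q} = - \frac{89}{-111} + \frac{466}{1236} = \left(-89\right) \left(- \frac{1}{111}\right) + 466 \cdot \frac{1}{1236} = \frac{89}{111} + \frac{233}{618} = \frac{8985}{7622}$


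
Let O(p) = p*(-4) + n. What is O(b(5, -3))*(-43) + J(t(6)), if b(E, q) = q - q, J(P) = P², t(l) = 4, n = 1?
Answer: -27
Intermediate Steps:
b(E, q) = 0
O(p) = 1 - 4*p (O(p) = p*(-4) + 1 = -4*p + 1 = 1 - 4*p)
O(b(5, -3))*(-43) + J(t(6)) = (1 - 4*0)*(-43) + 4² = (1 + 0)*(-43) + 16 = 1*(-43) + 16 = -43 + 16 = -27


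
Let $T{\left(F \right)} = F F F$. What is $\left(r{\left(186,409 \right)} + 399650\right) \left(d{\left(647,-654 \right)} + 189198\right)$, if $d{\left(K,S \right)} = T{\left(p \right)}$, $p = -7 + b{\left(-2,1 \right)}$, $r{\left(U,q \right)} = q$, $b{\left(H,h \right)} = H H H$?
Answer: $74340163557$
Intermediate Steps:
$b{\left(H,h \right)} = H^{3}$ ($b{\left(H,h \right)} = H^{2} H = H^{3}$)
$p = -15$ ($p = -7 + \left(-2\right)^{3} = -7 - 8 = -15$)
$T{\left(F \right)} = F^{3}$ ($T{\left(F \right)} = F^{2} F = F^{3}$)
$d{\left(K,S \right)} = -3375$ ($d{\left(K,S \right)} = \left(-15\right)^{3} = -3375$)
$\left(r{\left(186,409 \right)} + 399650\right) \left(d{\left(647,-654 \right)} + 189198\right) = \left(409 + 399650\right) \left(-3375 + 189198\right) = 400059 \cdot 185823 = 74340163557$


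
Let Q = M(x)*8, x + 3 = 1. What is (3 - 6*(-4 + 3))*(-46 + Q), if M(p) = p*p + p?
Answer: -270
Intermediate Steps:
x = -2 (x = -3 + 1 = -2)
M(p) = p + p² (M(p) = p² + p = p + p²)
Q = 16 (Q = -2*(1 - 2)*8 = -2*(-1)*8 = 2*8 = 16)
(3 - 6*(-4 + 3))*(-46 + Q) = (3 - 6*(-4 + 3))*(-46 + 16) = (3 - 6*(-1))*(-30) = (3 + 6)*(-30) = 9*(-30) = -270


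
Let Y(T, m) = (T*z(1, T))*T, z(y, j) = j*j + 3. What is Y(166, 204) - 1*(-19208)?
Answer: 759435012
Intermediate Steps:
z(y, j) = 3 + j² (z(y, j) = j² + 3 = 3 + j²)
Y(T, m) = T²*(3 + T²) (Y(T, m) = (T*(3 + T²))*T = T²*(3 + T²))
Y(166, 204) - 1*(-19208) = 166²*(3 + 166²) - 1*(-19208) = 27556*(3 + 27556) + 19208 = 27556*27559 + 19208 = 759415804 + 19208 = 759435012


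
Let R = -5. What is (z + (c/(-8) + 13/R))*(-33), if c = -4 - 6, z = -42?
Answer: 28611/20 ≈ 1430.6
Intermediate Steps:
c = -10
(z + (c/(-8) + 13/R))*(-33) = (-42 + (-10/(-8) + 13/(-5)))*(-33) = (-42 + (-10*(-1/8) + 13*(-1/5)))*(-33) = (-42 + (5/4 - 13/5))*(-33) = (-42 - 27/20)*(-33) = -867/20*(-33) = 28611/20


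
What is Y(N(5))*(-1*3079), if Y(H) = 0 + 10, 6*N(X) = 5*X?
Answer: -30790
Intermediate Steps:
N(X) = 5*X/6 (N(X) = (5*X)/6 = 5*X/6)
Y(H) = 10
Y(N(5))*(-1*3079) = 10*(-1*3079) = 10*(-3079) = -30790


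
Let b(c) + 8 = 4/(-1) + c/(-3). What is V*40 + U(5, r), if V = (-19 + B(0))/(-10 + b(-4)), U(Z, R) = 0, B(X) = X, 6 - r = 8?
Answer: 1140/31 ≈ 36.774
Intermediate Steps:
r = -2 (r = 6 - 1*8 = 6 - 8 = -2)
b(c) = -12 - c/3 (b(c) = -8 + (4/(-1) + c/(-3)) = -8 + (4*(-1) + c*(-⅓)) = -8 + (-4 - c/3) = -12 - c/3)
V = 57/62 (V = (-19 + 0)/(-10 + (-12 - ⅓*(-4))) = -19/(-10 + (-12 + 4/3)) = -19/(-10 - 32/3) = -19/(-62/3) = -19*(-3/62) = 57/62 ≈ 0.91935)
V*40 + U(5, r) = (57/62)*40 + 0 = 1140/31 + 0 = 1140/31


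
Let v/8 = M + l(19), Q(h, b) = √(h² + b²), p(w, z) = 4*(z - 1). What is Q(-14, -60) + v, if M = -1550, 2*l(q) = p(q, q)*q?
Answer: -6928 + 2*√949 ≈ -6866.4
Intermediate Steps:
p(w, z) = -4 + 4*z (p(w, z) = 4*(-1 + z) = -4 + 4*z)
l(q) = q*(-4 + 4*q)/2 (l(q) = ((-4 + 4*q)*q)/2 = (q*(-4 + 4*q))/2 = q*(-4 + 4*q)/2)
Q(h, b) = √(b² + h²)
v = -6928 (v = 8*(-1550 + 2*19*(-1 + 19)) = 8*(-1550 + 2*19*18) = 8*(-1550 + 684) = 8*(-866) = -6928)
Q(-14, -60) + v = √((-60)² + (-14)²) - 6928 = √(3600 + 196) - 6928 = √3796 - 6928 = 2*√949 - 6928 = -6928 + 2*√949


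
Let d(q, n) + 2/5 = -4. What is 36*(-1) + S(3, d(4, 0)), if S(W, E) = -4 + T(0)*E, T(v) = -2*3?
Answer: -68/5 ≈ -13.600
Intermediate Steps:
T(v) = -6
d(q, n) = -22/5 (d(q, n) = -⅖ - 4 = -22/5)
S(W, E) = -4 - 6*E
36*(-1) + S(3, d(4, 0)) = 36*(-1) + (-4 - 6*(-22/5)) = -36 + (-4 + 132/5) = -36 + 112/5 = -68/5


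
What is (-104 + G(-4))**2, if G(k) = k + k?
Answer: 12544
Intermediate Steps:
G(k) = 2*k
(-104 + G(-4))**2 = (-104 + 2*(-4))**2 = (-104 - 8)**2 = (-112)**2 = 12544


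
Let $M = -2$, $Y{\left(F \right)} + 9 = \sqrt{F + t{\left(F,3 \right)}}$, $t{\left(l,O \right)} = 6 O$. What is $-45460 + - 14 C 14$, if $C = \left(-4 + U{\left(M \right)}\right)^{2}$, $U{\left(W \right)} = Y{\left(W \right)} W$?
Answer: $-52516$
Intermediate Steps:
$Y{\left(F \right)} = -9 + \sqrt{18 + F}$ ($Y{\left(F \right)} = -9 + \sqrt{F + 6 \cdot 3} = -9 + \sqrt{F + 18} = -9 + \sqrt{18 + F}$)
$U{\left(W \right)} = W \left(-9 + \sqrt{18 + W}\right)$ ($U{\left(W \right)} = \left(-9 + \sqrt{18 + W}\right) W = W \left(-9 + \sqrt{18 + W}\right)$)
$C = 36$ ($C = \left(-4 - 2 \left(-9 + \sqrt{18 - 2}\right)\right)^{2} = \left(-4 - 2 \left(-9 + \sqrt{16}\right)\right)^{2} = \left(-4 - 2 \left(-9 + 4\right)\right)^{2} = \left(-4 - -10\right)^{2} = \left(-4 + 10\right)^{2} = 6^{2} = 36$)
$-45460 + - 14 C 14 = -45460 + \left(-14\right) 36 \cdot 14 = -45460 - 7056 = -52516$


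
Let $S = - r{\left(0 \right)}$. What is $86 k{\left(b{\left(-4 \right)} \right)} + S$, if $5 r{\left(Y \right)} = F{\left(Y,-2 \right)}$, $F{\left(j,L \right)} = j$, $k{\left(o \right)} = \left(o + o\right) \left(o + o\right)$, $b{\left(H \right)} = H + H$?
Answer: $22016$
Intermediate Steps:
$b{\left(H \right)} = 2 H$
$k{\left(o \right)} = 4 o^{2}$ ($k{\left(o \right)} = 2 o 2 o = 4 o^{2}$)
$r{\left(Y \right)} = \frac{Y}{5}$
$S = 0$ ($S = - \frac{0}{5} = \left(-1\right) 0 = 0$)
$86 k{\left(b{\left(-4 \right)} \right)} + S = 86 \cdot 4 \left(2 \left(-4\right)\right)^{2} + 0 = 86 \cdot 4 \left(-8\right)^{2} + 0 = 86 \cdot 4 \cdot 64 + 0 = 86 \cdot 256 + 0 = 22016 + 0 = 22016$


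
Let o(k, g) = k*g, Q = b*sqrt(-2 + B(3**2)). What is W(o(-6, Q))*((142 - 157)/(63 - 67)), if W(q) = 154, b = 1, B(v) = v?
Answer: 1155/2 ≈ 577.50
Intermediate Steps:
Q = sqrt(7) (Q = 1*sqrt(-2 + 3**2) = 1*sqrt(-2 + 9) = 1*sqrt(7) = sqrt(7) ≈ 2.6458)
o(k, g) = g*k
W(o(-6, Q))*((142 - 157)/(63 - 67)) = 154*((142 - 157)/(63 - 67)) = 154*(-15/(-4)) = 154*(-15*(-1/4)) = 154*(15/4) = 1155/2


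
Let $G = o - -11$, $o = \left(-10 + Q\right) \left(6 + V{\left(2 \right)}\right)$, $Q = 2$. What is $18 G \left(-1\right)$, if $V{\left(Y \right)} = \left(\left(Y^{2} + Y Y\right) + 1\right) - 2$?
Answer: $1674$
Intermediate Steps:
$V{\left(Y \right)} = -1 + 2 Y^{2}$ ($V{\left(Y \right)} = \left(\left(Y^{2} + Y^{2}\right) + 1\right) - 2 = \left(2 Y^{2} + 1\right) - 2 = \left(1 + 2 Y^{2}\right) - 2 = -1 + 2 Y^{2}$)
$o = -104$ ($o = \left(-10 + 2\right) \left(6 - \left(1 - 2 \cdot 2^{2}\right)\right) = - 8 \left(6 + \left(-1 + 2 \cdot 4\right)\right) = - 8 \left(6 + \left(-1 + 8\right)\right) = - 8 \left(6 + 7\right) = \left(-8\right) 13 = -104$)
$G = -93$ ($G = -104 - -11 = -104 + 11 = -93$)
$18 G \left(-1\right) = 18 \left(-93\right) \left(-1\right) = \left(-1674\right) \left(-1\right) = 1674$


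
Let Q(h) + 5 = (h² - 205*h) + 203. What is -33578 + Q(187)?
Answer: -36746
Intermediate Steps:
Q(h) = 198 + h² - 205*h (Q(h) = -5 + ((h² - 205*h) + 203) = -5 + (203 + h² - 205*h) = 198 + h² - 205*h)
-33578 + Q(187) = -33578 + (198 + 187² - 205*187) = -33578 + (198 + 34969 - 38335) = -33578 - 3168 = -36746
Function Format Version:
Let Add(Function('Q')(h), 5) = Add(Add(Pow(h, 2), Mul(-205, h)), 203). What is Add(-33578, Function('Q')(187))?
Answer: -36746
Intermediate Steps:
Function('Q')(h) = Add(198, Pow(h, 2), Mul(-205, h)) (Function('Q')(h) = Add(-5, Add(Add(Pow(h, 2), Mul(-205, h)), 203)) = Add(-5, Add(203, Pow(h, 2), Mul(-205, h))) = Add(198, Pow(h, 2), Mul(-205, h)))
Add(-33578, Function('Q')(187)) = Add(-33578, Add(198, Pow(187, 2), Mul(-205, 187))) = Add(-33578, Add(198, 34969, -38335)) = Add(-33578, -3168) = -36746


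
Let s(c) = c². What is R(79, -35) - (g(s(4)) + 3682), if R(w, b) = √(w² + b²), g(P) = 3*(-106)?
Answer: -3364 + √7466 ≈ -3277.6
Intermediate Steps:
g(P) = -318
R(w, b) = √(b² + w²)
R(79, -35) - (g(s(4)) + 3682) = √((-35)² + 79²) - (-318 + 3682) = √(1225 + 6241) - 1*3364 = √7466 - 3364 = -3364 + √7466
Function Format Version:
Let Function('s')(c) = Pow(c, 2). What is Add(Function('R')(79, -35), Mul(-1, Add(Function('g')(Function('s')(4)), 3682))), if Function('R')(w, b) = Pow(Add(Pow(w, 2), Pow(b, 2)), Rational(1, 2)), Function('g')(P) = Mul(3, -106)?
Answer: Add(-3364, Pow(7466, Rational(1, 2))) ≈ -3277.6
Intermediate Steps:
Function('g')(P) = -318
Function('R')(w, b) = Pow(Add(Pow(b, 2), Pow(w, 2)), Rational(1, 2))
Add(Function('R')(79, -35), Mul(-1, Add(Function('g')(Function('s')(4)), 3682))) = Add(Pow(Add(Pow(-35, 2), Pow(79, 2)), Rational(1, 2)), Mul(-1, Add(-318, 3682))) = Add(Pow(Add(1225, 6241), Rational(1, 2)), Mul(-1, 3364)) = Add(Pow(7466, Rational(1, 2)), -3364) = Add(-3364, Pow(7466, Rational(1, 2)))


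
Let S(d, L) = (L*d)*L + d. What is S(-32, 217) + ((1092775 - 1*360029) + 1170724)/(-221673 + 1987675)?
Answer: -1330575595145/883001 ≈ -1.5069e+6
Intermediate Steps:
S(d, L) = d + d*L² (S(d, L) = d*L² + d = d + d*L²)
S(-32, 217) + ((1092775 - 1*360029) + 1170724)/(-221673 + 1987675) = -32*(1 + 217²) + ((1092775 - 1*360029) + 1170724)/(-221673 + 1987675) = -32*(1 + 47089) + ((1092775 - 360029) + 1170724)/1766002 = -32*47090 + (732746 + 1170724)*(1/1766002) = -1506880 + 1903470*(1/1766002) = -1506880 + 951735/883001 = -1330575595145/883001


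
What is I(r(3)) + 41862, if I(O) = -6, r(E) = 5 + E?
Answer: 41856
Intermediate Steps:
I(r(3)) + 41862 = -6 + 41862 = 41856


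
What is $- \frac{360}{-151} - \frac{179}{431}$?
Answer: $\frac{128131}{65081} \approx 1.9688$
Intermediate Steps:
$- \frac{360}{-151} - \frac{179}{431} = \left(-360\right) \left(- \frac{1}{151}\right) - \frac{179}{431} = \frac{360}{151} - \frac{179}{431} = \frac{128131}{65081}$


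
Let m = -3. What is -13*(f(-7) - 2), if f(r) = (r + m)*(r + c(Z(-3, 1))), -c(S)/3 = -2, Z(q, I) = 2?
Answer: -104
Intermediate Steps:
c(S) = 6 (c(S) = -3*(-2) = 6)
f(r) = (-3 + r)*(6 + r) (f(r) = (r - 3)*(r + 6) = (-3 + r)*(6 + r))
-13*(f(-7) - 2) = -13*((-18 + (-7)² + 3*(-7)) - 2) = -13*((-18 + 49 - 21) - 2) = -13*(10 - 2) = -13*8 = -104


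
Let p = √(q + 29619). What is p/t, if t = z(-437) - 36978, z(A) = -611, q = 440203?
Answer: -√469822/37589 ≈ -0.018235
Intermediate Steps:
p = √469822 (p = √(440203 + 29619) = √469822 ≈ 685.44)
t = -37589 (t = -611 - 36978 = -37589)
p/t = √469822/(-37589) = √469822*(-1/37589) = -√469822/37589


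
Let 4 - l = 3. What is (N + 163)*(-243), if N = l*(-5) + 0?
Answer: -38394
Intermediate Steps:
l = 1 (l = 4 - 1*3 = 4 - 3 = 1)
N = -5 (N = 1*(-5) + 0 = -5 + 0 = -5)
(N + 163)*(-243) = (-5 + 163)*(-243) = 158*(-243) = -38394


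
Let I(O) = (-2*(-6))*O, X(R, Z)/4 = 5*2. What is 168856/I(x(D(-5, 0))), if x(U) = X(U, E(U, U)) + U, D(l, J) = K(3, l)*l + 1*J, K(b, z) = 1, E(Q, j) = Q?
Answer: 42214/105 ≈ 402.04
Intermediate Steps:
X(R, Z) = 40 (X(R, Z) = 4*(5*2) = 4*10 = 40)
D(l, J) = J + l (D(l, J) = 1*l + 1*J = l + J = J + l)
x(U) = 40 + U
I(O) = 12*O
168856/I(x(D(-5, 0))) = 168856/((12*(40 + (0 - 5)))) = 168856/((12*(40 - 5))) = 168856/((12*35)) = 168856/420 = 168856*(1/420) = 42214/105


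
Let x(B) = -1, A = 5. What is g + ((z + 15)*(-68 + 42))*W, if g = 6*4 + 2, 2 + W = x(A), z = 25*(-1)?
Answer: -754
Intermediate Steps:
z = -25
W = -3 (W = -2 - 1 = -3)
g = 26 (g = 24 + 2 = 26)
g + ((z + 15)*(-68 + 42))*W = 26 + ((-25 + 15)*(-68 + 42))*(-3) = 26 - 10*(-26)*(-3) = 26 + 260*(-3) = 26 - 780 = -754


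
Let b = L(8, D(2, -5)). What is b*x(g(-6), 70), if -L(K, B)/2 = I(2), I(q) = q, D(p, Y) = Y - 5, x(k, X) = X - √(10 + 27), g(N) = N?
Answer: -280 + 4*√37 ≈ -255.67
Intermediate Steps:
x(k, X) = X - √37
D(p, Y) = -5 + Y
L(K, B) = -4 (L(K, B) = -2*2 = -4)
b = -4
b*x(g(-6), 70) = -4*(70 - √37) = -280 + 4*√37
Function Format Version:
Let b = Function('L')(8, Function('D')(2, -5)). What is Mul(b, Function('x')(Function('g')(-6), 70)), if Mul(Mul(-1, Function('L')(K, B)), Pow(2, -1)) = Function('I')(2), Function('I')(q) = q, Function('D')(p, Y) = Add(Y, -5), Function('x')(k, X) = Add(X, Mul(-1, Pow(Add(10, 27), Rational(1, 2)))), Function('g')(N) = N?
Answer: Add(-280, Mul(4, Pow(37, Rational(1, 2)))) ≈ -255.67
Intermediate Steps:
Function('x')(k, X) = Add(X, Mul(-1, Pow(37, Rational(1, 2))))
Function('D')(p, Y) = Add(-5, Y)
Function('L')(K, B) = -4 (Function('L')(K, B) = Mul(-2, 2) = -4)
b = -4
Mul(b, Function('x')(Function('g')(-6), 70)) = Mul(-4, Add(70, Mul(-1, Pow(37, Rational(1, 2))))) = Add(-280, Mul(4, Pow(37, Rational(1, 2))))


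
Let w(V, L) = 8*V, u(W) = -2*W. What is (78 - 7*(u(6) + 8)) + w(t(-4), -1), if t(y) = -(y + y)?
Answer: 170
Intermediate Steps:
t(y) = -2*y
(78 - 7*(u(6) + 8)) + w(t(-4), -1) = (78 - 7*(-2*6 + 8)) + 8*(-2*(-4)) = (78 - 7*(-12 + 8)) + 8*8 = (78 - 7*(-4)) + 64 = (78 + 28) + 64 = 106 + 64 = 170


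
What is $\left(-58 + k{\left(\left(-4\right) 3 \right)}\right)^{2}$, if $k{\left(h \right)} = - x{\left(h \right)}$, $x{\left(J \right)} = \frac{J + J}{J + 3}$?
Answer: $\frac{33124}{9} \approx 3680.4$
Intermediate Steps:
$x{\left(J \right)} = \frac{2 J}{3 + J}$
$k{\left(h \right)} = - \frac{2 h}{3 + h}$
$\left(-58 + k{\left(\left(-4\right) 3 \right)}\right)^{2} = \left(-58 - \frac{2 \left(\left(-4\right) 3\right)}{3 - 12}\right)^{2} = \left(-58 - - \frac{24}{3 - 12}\right)^{2} = \left(-58 - - \frac{24}{-9}\right)^{2} = \left(-58 - \left(-24\right) \left(- \frac{1}{9}\right)\right)^{2} = \left(-58 - \frac{8}{3}\right)^{2} = \left(- \frac{182}{3}\right)^{2} = \frac{33124}{9}$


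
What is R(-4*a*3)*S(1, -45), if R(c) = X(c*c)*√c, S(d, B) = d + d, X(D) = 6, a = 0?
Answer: 0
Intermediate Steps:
S(d, B) = 2*d
R(c) = 6*√c
R(-4*a*3)*S(1, -45) = (6*√(-4*0*3))*(2*1) = (6*√(0*3))*2 = (6*√0)*2 = (6*0)*2 = 0*2 = 0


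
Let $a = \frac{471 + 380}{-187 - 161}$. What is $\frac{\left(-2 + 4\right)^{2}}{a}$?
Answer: $- \frac{1392}{851} \approx -1.6357$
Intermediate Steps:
$a = - \frac{851}{348}$ ($a = \frac{851}{-348} = 851 \left(- \frac{1}{348}\right) = - \frac{851}{348} \approx -2.4454$)
$\frac{\left(-2 + 4\right)^{2}}{a} = \frac{\left(-2 + 4\right)^{2}}{- \frac{851}{348}} = 2^{2} \left(- \frac{348}{851}\right) = 4 \left(- \frac{348}{851}\right) = - \frac{1392}{851}$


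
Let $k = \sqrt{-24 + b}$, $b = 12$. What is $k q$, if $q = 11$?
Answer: $22 i \sqrt{3} \approx 38.105 i$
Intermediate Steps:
$k = 2 i \sqrt{3}$ ($k = \sqrt{-24 + 12} = \sqrt{-12} = 2 i \sqrt{3} \approx 3.4641 i$)
$k q = 2 i \sqrt{3} \cdot 11 = 22 i \sqrt{3}$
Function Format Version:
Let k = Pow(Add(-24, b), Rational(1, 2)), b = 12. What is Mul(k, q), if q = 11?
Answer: Mul(22, I, Pow(3, Rational(1, 2))) ≈ Mul(38.105, I)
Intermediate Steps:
k = Mul(2, I, Pow(3, Rational(1, 2))) (k = Pow(Add(-24, 12), Rational(1, 2)) = Pow(-12, Rational(1, 2)) = Mul(2, I, Pow(3, Rational(1, 2))) ≈ Mul(3.4641, I))
Mul(k, q) = Mul(Mul(2, I, Pow(3, Rational(1, 2))), 11) = Mul(22, I, Pow(3, Rational(1, 2)))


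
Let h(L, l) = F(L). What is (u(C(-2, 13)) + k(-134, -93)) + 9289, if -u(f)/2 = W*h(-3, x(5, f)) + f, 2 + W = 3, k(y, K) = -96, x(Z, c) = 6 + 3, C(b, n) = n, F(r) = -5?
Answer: 9177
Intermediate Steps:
x(Z, c) = 9
h(L, l) = -5
W = 1 (W = -2 + 3 = 1)
u(f) = 10 - 2*f (u(f) = -2*(1*(-5) + f) = -2*(-5 + f) = 10 - 2*f)
(u(C(-2, 13)) + k(-134, -93)) + 9289 = ((10 - 2*13) - 96) + 9289 = ((10 - 26) - 96) + 9289 = (-16 - 96) + 9289 = -112 + 9289 = 9177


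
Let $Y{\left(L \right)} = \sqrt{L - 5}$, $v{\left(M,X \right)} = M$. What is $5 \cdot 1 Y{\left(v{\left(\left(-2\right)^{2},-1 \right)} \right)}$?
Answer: $5 i \approx 5.0 i$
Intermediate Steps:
$Y{\left(L \right)} = \sqrt{-5 + L}$
$5 \cdot 1 Y{\left(v{\left(\left(-2\right)^{2},-1 \right)} \right)} = 5 \cdot 1 \sqrt{-5 + \left(-2\right)^{2}} = 5 \sqrt{-5 + 4} = 5 \sqrt{-1} = 5 i$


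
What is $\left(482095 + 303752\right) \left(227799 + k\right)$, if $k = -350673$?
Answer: $-96560164278$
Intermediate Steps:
$\left(482095 + 303752\right) \left(227799 + k\right) = \left(482095 + 303752\right) \left(227799 - 350673\right) = 785847 \left(-122874\right) = -96560164278$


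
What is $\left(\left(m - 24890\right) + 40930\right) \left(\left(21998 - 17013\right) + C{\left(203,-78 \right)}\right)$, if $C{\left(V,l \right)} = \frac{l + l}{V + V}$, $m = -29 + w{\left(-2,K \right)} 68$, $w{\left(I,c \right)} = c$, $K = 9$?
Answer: $\frac{16820431371}{203} \approx 8.2859 \cdot 10^{7}$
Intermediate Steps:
$m = 583$ ($m = -29 + 9 \cdot 68 = -29 + 612 = 583$)
$C{\left(V,l \right)} = \frac{l}{V}$ ($C{\left(V,l \right)} = \frac{2 l}{2 V} = 2 l \frac{1}{2 V} = \frac{l}{V}$)
$\left(\left(m - 24890\right) + 40930\right) \left(\left(21998 - 17013\right) + C{\left(203,-78 \right)}\right) = \left(\left(583 - 24890\right) + 40930\right) \left(\left(21998 - 17013\right) - \frac{78}{203}\right) = \left(-24307 + 40930\right) \left(4985 - \frac{78}{203}\right) = 16623 \left(4985 - \frac{78}{203}\right) = 16623 \cdot \frac{1011877}{203} = \frac{16820431371}{203}$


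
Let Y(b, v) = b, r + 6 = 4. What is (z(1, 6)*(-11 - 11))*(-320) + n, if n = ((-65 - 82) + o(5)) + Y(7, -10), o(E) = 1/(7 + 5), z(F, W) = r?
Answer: -170639/12 ≈ -14220.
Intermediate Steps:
r = -2 (r = -6 + 4 = -2)
z(F, W) = -2
o(E) = 1/12
n = -1679/12 (n = ((-65 - 82) + 1/12) + 7 = (-147 + 1/12) + 7 = -1763/12 + 7 = -1679/12 ≈ -139.92)
(z(1, 6)*(-11 - 11))*(-320) + n = -2*(-11 - 11)*(-320) - 1679/12 = -2*(-22)*(-320) - 1679/12 = 44*(-320) - 1679/12 = -14080 - 1679/12 = -170639/12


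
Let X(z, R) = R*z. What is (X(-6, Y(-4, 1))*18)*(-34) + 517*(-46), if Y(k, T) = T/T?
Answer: -20110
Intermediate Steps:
Y(k, T) = 1
(X(-6, Y(-4, 1))*18)*(-34) + 517*(-46) = ((1*(-6))*18)*(-34) + 517*(-46) = -6*18*(-34) - 23782 = -108*(-34) - 23782 = 3672 - 23782 = -20110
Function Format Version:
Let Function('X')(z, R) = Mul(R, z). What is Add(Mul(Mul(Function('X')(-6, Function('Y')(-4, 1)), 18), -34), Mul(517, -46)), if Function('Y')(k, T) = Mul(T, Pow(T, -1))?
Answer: -20110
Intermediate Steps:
Function('Y')(k, T) = 1
Add(Mul(Mul(Function('X')(-6, Function('Y')(-4, 1)), 18), -34), Mul(517, -46)) = Add(Mul(Mul(Mul(1, -6), 18), -34), Mul(517, -46)) = Add(Mul(Mul(-6, 18), -34), -23782) = Add(Mul(-108, -34), -23782) = Add(3672, -23782) = -20110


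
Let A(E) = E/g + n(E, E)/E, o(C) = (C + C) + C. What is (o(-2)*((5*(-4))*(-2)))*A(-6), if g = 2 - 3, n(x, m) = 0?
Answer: -1440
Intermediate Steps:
o(C) = 3*C (o(C) = 2*C + C = 3*C)
g = -1
A(E) = -E (A(E) = E/(-1) + 0/E = E*(-1) + 0 = -E + 0 = -E)
(o(-2)*((5*(-4))*(-2)))*A(-6) = ((3*(-2))*((5*(-4))*(-2)))*(-1*(-6)) = -(-120)*(-2)*6 = -6*40*6 = -240*6 = -1440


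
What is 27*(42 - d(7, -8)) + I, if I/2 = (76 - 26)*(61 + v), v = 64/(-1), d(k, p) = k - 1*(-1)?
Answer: 618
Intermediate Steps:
d(k, p) = 1 + k (d(k, p) = k + 1 = 1 + k)
v = -64 (v = 64*(-1) = -64)
I = -300 (I = 2*((76 - 26)*(61 - 64)) = 2*(50*(-3)) = 2*(-150) = -300)
27*(42 - d(7, -8)) + I = 27*(42 - (1 + 7)) - 300 = 27*(42 - 1*8) - 300 = 27*(42 - 8) - 300 = 27*34 - 300 = 918 - 300 = 618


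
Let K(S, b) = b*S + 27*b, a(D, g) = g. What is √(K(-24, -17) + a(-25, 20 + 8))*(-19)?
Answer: -19*I*√23 ≈ -91.121*I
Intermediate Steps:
K(S, b) = 27*b + S*b (K(S, b) = S*b + 27*b = 27*b + S*b)
√(K(-24, -17) + a(-25, 20 + 8))*(-19) = √(-17*(27 - 24) + (20 + 8))*(-19) = √(-17*3 + 28)*(-19) = √(-51 + 28)*(-19) = √(-23)*(-19) = (I*√23)*(-19) = -19*I*√23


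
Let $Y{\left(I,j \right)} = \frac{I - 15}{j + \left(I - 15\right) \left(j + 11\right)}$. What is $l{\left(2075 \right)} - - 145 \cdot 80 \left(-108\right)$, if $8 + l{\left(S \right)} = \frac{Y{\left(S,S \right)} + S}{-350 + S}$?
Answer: $- \frac{1858208236465663}{1483236075} \approx -1.2528 \cdot 10^{6}$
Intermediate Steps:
$Y{\left(I,j \right)} = \frac{-15 + I}{j + \left(-15 + I\right) \left(11 + j\right)}$
$l{\left(S \right)} = -8 + \frac{S + \frac{-15 + S}{-165 + S^{2} - 3 S}}{-350 + S}$ ($l{\left(S \right)} = -8 + \frac{\frac{-15 + S}{-165 - 14 S + 11 S + S S} + S}{-350 + S} = -8 + \frac{\frac{-15 + S}{-165 - 14 S + 11 S + S^{2}} + S}{-350 + S} = -8 + \frac{\frac{-15 + S}{-165 + S^{2} - 3 S} + S}{-350 + S} = -8 + \frac{S + \frac{-15 + S}{-165 + S^{2} - 3 S}}{-350 + S}$)
$l{\left(2075 \right)} - - 145 \cdot 80 \left(-108\right) = \frac{-15 + 2075 + 7 \left(400 - 2075\right) \left(-165 + 2075^{2} - 6225\right)}{\left(-350 + 2075\right) \left(-165 + 2075^{2} - 6225\right)} - - 145 \cdot 80 \left(-108\right) = \frac{-15 + 2075 + 7 \left(400 - 2075\right) \left(-165 + 4305625 - 6225\right)}{1725 \left(-165 + 4305625 - 6225\right)} - \left(-145\right) \left(-8640\right) = \frac{-15 + 2075 + 7 \left(-1675\right) 4299235}{1725 \cdot 4299235} - 1252800 = \frac{1}{1725} \cdot \frac{1}{4299235} \left(-15 + 2075 - 50408530375\right) - 1252800 = \frac{1}{1725} \cdot \frac{1}{4299235} \left(-50408528315\right) - 1252800 = - \frac{10081705663}{1483236075} - 1252800 = - \frac{1858208236465663}{1483236075}$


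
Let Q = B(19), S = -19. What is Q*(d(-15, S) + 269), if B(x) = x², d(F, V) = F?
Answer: 91694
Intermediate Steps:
Q = 361 (Q = 19² = 361)
Q*(d(-15, S) + 269) = 361*(-15 + 269) = 361*254 = 91694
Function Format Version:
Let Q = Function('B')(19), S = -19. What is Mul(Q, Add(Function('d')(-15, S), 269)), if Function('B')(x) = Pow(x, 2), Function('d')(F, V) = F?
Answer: 91694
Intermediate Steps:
Q = 361 (Q = Pow(19, 2) = 361)
Mul(Q, Add(Function('d')(-15, S), 269)) = Mul(361, Add(-15, 269)) = Mul(361, 254) = 91694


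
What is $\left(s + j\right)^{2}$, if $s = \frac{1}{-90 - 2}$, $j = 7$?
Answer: $\frac{413449}{8464} \approx 48.848$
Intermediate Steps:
$s = - \frac{1}{92}$ ($s = \frac{1}{-92} = - \frac{1}{92} \approx -0.01087$)
$\left(s + j\right)^{2} = \left(- \frac{1}{92} + 7\right)^{2} = \left(\frac{643}{92}\right)^{2} = \frac{413449}{8464}$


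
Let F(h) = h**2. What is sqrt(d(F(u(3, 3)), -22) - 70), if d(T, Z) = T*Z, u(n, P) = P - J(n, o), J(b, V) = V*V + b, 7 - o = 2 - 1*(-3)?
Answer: I*sqrt(422) ≈ 20.543*I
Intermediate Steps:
o = 2 (o = 7 - (2 - 1*(-3)) = 7 - (2 + 3) = 7 - 1*5 = 7 - 5 = 2)
J(b, V) = b + V**2 (J(b, V) = V**2 + b = b + V**2)
u(n, P) = -4 + P - n (u(n, P) = P - (n + 2**2) = P - (n + 4) = P - (4 + n) = P + (-4 - n) = -4 + P - n)
sqrt(d(F(u(3, 3)), -22) - 70) = sqrt((-4 + 3 - 1*3)**2*(-22) - 70) = sqrt((-4 + 3 - 3)**2*(-22) - 70) = sqrt((-4)**2*(-22) - 70) = sqrt(16*(-22) - 70) = sqrt(-352 - 70) = sqrt(-422) = I*sqrt(422)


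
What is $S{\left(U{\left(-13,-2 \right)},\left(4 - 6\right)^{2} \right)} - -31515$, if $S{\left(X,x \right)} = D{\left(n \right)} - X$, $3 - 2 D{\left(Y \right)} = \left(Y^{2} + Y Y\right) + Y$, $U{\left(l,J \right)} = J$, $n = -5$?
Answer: $31496$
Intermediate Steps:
$D{\left(Y \right)} = \frac{3}{2} - Y^{2} - \frac{Y}{2}$ ($D{\left(Y \right)} = \frac{3}{2} - \frac{\left(Y^{2} + Y Y\right) + Y}{2} = \frac{3}{2} - \frac{\left(Y^{2} + Y^{2}\right) + Y}{2} = \frac{3}{2} - \frac{2 Y^{2} + Y}{2} = \frac{3}{2} - \frac{Y + 2 Y^{2}}{2} = \frac{3}{2} - \left(Y^{2} + \frac{Y}{2}\right) = \frac{3}{2} - Y^{2} - \frac{Y}{2}$)
$S{\left(X,x \right)} = -21 - X$ ($S{\left(X,x \right)} = \left(\frac{3}{2} - \left(-5\right)^{2} - - \frac{5}{2}\right) - X = \left(\frac{3}{2} - 25 + \frac{5}{2}\right) - X = -21 - X$)
$S{\left(U{\left(-13,-2 \right)},\left(4 - 6\right)^{2} \right)} - -31515 = \left(-21 - -2\right) - -31515 = \left(-21 + 2\right) + 31515 = -19 + 31515 = 31496$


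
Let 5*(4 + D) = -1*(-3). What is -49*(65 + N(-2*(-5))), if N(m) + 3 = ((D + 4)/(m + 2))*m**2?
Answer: -3283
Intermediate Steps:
D = -17/5 (D = -4 + (-1*(-3))/5 = -4 + (1/5)*3 = -4 + 3/5 = -17/5 ≈ -3.4000)
N(m) = -3 + 3*m**2/(5*(2 + m)) (N(m) = -3 + ((-17/5 + 4)/(m + 2))*m**2 = -3 + (3/(5*(2 + m)))*m**2 = -3 + 3*m**2/(5*(2 + m)))
-49*(65 + N(-2*(-5))) = -49*(65 + 3*(-10 + (-2*(-5))**2 - (-10)*(-5))/(5*(2 - 2*(-5)))) = -49*(65 + 3*(-10 + 10**2 - 5*10)/(5*(2 + 10))) = -49*(65 + (3/5)*(-10 + 100 - 50)/12) = -49*(65 + (3/5)*(1/12)*40) = -49*(65 + 2) = -49*67 = -3283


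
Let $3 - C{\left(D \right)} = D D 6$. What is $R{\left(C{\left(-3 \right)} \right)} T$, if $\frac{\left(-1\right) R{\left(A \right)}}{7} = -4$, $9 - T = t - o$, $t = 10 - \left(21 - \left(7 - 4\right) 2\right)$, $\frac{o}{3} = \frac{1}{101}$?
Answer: $\frac{39676}{101} \approx 392.83$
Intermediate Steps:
$C{\left(D \right)} = 3 - 6 D^{2}$ ($C{\left(D \right)} = 3 - D D 6 = 3 - D^{2} \cdot 6 = 3 - 6 D^{2}$)
$o = \frac{3}{101} \approx 0.029703$
$t = -5$ ($t = 10 + \left(3 \cdot 2 - 21\right) = 10 + \left(6 - 21\right) = 10 - 15 = -5$)
$T = \frac{1417}{101}$ ($T = 9 - \left(-5 - \frac{3}{101}\right) = 9 - - \frac{508}{101} = 9 + \frac{508}{101} = \frac{1417}{101} \approx 14.03$)
$R{\left(A \right)} = 28$ ($R{\left(A \right)} = \left(-7\right) \left(-4\right) = 28$)
$R{\left(C{\left(-3 \right)} \right)} T = 28 \cdot \frac{1417}{101} = \frac{39676}{101}$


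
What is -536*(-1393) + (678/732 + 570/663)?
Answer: 20131171529/26962 ≈ 7.4665e+5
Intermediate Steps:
-536*(-1393) + (678/732 + 570/663) = 746648 + (678*(1/732) + 570*(1/663)) = 746648 + (113/122 + 190/221) = 746648 + 48153/26962 = 20131171529/26962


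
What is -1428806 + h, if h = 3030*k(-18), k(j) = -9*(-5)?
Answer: -1292456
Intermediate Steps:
k(j) = 45
h = 136350 (h = 3030*45 = 136350)
-1428806 + h = -1428806 + 136350 = -1292456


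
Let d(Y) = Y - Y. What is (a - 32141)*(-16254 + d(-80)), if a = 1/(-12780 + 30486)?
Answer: 1541660868405/2951 ≈ 5.2242e+8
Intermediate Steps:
d(Y) = 0
a = 1/17706 ≈ 5.6478e-5
(a - 32141)*(-16254 + d(-80)) = (1/17706 - 32141)*(-16254 + 0) = -569088545/17706*(-16254) = 1541660868405/2951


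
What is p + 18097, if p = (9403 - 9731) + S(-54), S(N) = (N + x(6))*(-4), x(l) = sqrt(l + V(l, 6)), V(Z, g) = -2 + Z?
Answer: 17985 - 4*sqrt(10) ≈ 17972.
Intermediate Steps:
x(l) = sqrt(-2 + 2*l) (x(l) = sqrt(l + (-2 + l)) = sqrt(-2 + 2*l))
S(N) = -4*N - 4*sqrt(10) (S(N) = (N + sqrt(-2 + 2*6))*(-4) = (N + sqrt(-2 + 12))*(-4) = (N + sqrt(10))*(-4) = -4*N - 4*sqrt(10))
p = -112 - 4*sqrt(10) (p = (9403 - 9731) + (-4*(-54) - 4*sqrt(10)) = -328 + (216 - 4*sqrt(10)) = -112 - 4*sqrt(10) ≈ -124.65)
p + 18097 = (-112 - 4*sqrt(10)) + 18097 = 17985 - 4*sqrt(10)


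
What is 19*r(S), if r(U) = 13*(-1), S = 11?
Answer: -247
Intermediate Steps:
r(U) = -13
19*r(S) = 19*(-13) = -247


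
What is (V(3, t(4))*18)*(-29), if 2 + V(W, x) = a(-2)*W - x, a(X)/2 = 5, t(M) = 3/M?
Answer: -28449/2 ≈ -14225.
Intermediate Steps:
a(X) = 10 (a(X) = 2*5 = 10)
V(W, x) = -2 - x + 10*W (V(W, x) = -2 + (10*W - x) = -2 + (-x + 10*W) = -2 - x + 10*W)
(V(3, t(4))*18)*(-29) = ((-2 - 3/4 + 10*3)*18)*(-29) = ((-2 - 3/4 + 30)*18)*(-29) = ((-2 - 1*¾ + 30)*18)*(-29) = ((-2 - ¾ + 30)*18)*(-29) = ((109/4)*18)*(-29) = (981/2)*(-29) = -28449/2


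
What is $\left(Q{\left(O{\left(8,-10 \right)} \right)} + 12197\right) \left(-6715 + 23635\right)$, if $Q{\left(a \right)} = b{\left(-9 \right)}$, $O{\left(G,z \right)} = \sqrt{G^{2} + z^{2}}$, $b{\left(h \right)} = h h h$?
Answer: $194038560$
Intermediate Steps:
$b{\left(h \right)} = h^{3}$ ($b{\left(h \right)} = h^{2} h = h^{3}$)
$Q{\left(a \right)} = -729$ ($Q{\left(a \right)} = \left(-9\right)^{3} = -729$)
$\left(Q{\left(O{\left(8,-10 \right)} \right)} + 12197\right) \left(-6715 + 23635\right) = \left(-729 + 12197\right) \left(-6715 + 23635\right) = 11468 \cdot 16920 = 194038560$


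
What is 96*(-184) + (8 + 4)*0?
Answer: -17664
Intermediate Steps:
96*(-184) + (8 + 4)*0 = -17664 + 12*0 = -17664 + 0 = -17664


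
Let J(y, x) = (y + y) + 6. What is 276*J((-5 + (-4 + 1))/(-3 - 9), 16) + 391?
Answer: 2415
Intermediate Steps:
J(y, x) = 6 + 2*y (J(y, x) = 2*y + 6 = 6 + 2*y)
276*J((-5 + (-4 + 1))/(-3 - 9), 16) + 391 = 276*(6 + 2*((-5 + (-4 + 1))/(-3 - 9))) + 391 = 276*(6 + 2*((-5 - 3)/(-12))) + 391 = 276*(6 + 2*(-8*(-1/12))) + 391 = 276*(6 + 2*(⅔)) + 391 = 276*(6 + 4/3) + 391 = 276*(22/3) + 391 = 2024 + 391 = 2415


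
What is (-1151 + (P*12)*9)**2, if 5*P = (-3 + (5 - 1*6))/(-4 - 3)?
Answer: 1588261609/1225 ≈ 1.2965e+6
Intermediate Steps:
P = 4/35 (P = ((-3 + (5 - 1*6))/(-4 - 3))/5 = ((-3 + (5 - 6))/(-7))/5 = ((-3 - 1)*(-1/7))/5 = (-4*(-1/7))/5 = (1/5)*(4/7) = 4/35 ≈ 0.11429)
(-1151 + (P*12)*9)**2 = (-1151 + ((4/35)*12)*9)**2 = (-1151 + (48/35)*9)**2 = (-1151 + 432/35)**2 = (-39853/35)**2 = 1588261609/1225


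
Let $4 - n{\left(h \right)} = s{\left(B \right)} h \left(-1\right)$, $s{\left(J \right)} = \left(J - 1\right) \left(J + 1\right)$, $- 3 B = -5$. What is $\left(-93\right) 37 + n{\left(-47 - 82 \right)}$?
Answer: $- \frac{10999}{3} \approx -3666.3$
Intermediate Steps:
$B = \frac{5}{3}$ ($B = \left(- \frac{1}{3}\right) \left(-5\right) = \frac{5}{3} \approx 1.6667$)
$s{\left(J \right)} = \left(1 + J\right) \left(-1 + J\right)$ ($s{\left(J \right)} = \left(-1 + J\right) \left(1 + J\right) = \left(1 + J\right) \left(-1 + J\right)$)
$n{\left(h \right)} = 4 + \frac{16 h}{9}$ ($n{\left(h \right)} = 4 - \left(-1 + \left(\frac{5}{3}\right)^{2}\right) h \left(-1\right) = 4 - \left(-1 + \frac{25}{9}\right) h \left(-1\right) = 4 - \frac{16 h}{9} \left(-1\right) = 4 - - \frac{16 h}{9} = 4 + \frac{16 h}{9}$)
$\left(-93\right) 37 + n{\left(-47 - 82 \right)} = \left(-93\right) 37 + \left(4 + \frac{16 \left(-47 - 82\right)}{9}\right) = -3441 + \left(4 + \frac{16}{9} \left(-129\right)\right) = -3441 + \left(4 - \frac{688}{3}\right) = -3441 - \frac{676}{3} = - \frac{10999}{3}$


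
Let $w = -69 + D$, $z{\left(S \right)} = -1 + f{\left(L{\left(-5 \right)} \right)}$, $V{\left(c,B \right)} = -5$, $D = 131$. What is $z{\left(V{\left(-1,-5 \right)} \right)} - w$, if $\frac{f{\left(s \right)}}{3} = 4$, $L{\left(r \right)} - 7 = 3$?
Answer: $-51$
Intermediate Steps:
$L{\left(r \right)} = 10$ ($L{\left(r \right)} = 7 + 3 = 10$)
$f{\left(s \right)} = 12$ ($f{\left(s \right)} = 3 \cdot 4 = 12$)
$z{\left(S \right)} = 11$ ($z{\left(S \right)} = -1 + 12 = 11$)
$w = 62$ ($w = -69 + 131 = 62$)
$z{\left(V{\left(-1,-5 \right)} \right)} - w = 11 - 62 = -51$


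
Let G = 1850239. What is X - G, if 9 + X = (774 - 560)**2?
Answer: -1804452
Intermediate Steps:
X = 45787 (X = -9 + (774 - 560)**2 = -9 + 214**2 = -9 + 45796 = 45787)
X - G = 45787 - 1*1850239 = 45787 - 1850239 = -1804452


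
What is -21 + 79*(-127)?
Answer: -10054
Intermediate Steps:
-21 + 79*(-127) = -21 - 10033 = -10054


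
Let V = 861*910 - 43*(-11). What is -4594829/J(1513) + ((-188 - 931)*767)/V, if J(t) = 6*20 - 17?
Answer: -3602356226026/80750249 ≈ -44611.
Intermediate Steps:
J(t) = 103 (J(t) = 120 - 17 = 103)
V = 783983 (V = 783510 + 473 = 783983)
-4594829/J(1513) + ((-188 - 931)*767)/V = -4594829/103 + ((-188 - 931)*767)/783983 = -4594829*1/103 - 1119*767*(1/783983) = -4594829/103 - 858273*1/783983 = -4594829/103 - 858273/783983 = -3602356226026/80750249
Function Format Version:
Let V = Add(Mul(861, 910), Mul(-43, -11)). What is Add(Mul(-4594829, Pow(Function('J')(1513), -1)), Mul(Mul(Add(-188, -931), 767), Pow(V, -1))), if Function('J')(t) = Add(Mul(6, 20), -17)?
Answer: Rational(-3602356226026, 80750249) ≈ -44611.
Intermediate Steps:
Function('J')(t) = 103 (Function('J')(t) = Add(120, -17) = 103)
V = 783983 (V = Add(783510, 473) = 783983)
Add(Mul(-4594829, Pow(Function('J')(1513), -1)), Mul(Mul(Add(-188, -931), 767), Pow(V, -1))) = Add(Mul(-4594829, Pow(103, -1)), Mul(Mul(Add(-188, -931), 767), Pow(783983, -1))) = Add(Mul(-4594829, Rational(1, 103)), Mul(Mul(-1119, 767), Rational(1, 783983))) = Add(Rational(-4594829, 103), Mul(-858273, Rational(1, 783983))) = Add(Rational(-4594829, 103), Rational(-858273, 783983)) = Rational(-3602356226026, 80750249)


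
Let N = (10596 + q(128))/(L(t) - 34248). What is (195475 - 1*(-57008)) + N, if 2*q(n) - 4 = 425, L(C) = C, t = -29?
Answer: 17308697961/68554 ≈ 2.5248e+5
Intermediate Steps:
q(n) = 429/2 (q(n) = 2 + (½)*425 = 2 + 425/2 = 429/2)
N = -21621/68554 (N = (10596 + 429/2)/(-29 - 34248) = (21621/2)/(-34277) = (21621/2)*(-1/34277) = -21621/68554 ≈ -0.31539)
(195475 - 1*(-57008)) + N = (195475 - 1*(-57008)) - 21621/68554 = (195475 + 57008) - 21621/68554 = 252483 - 21621/68554 = 17308697961/68554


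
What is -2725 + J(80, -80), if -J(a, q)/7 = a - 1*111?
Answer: -2508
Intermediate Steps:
J(a, q) = 777 - 7*a (J(a, q) = -7*(a - 1*111) = -7*(a - 111) = -7*(-111 + a) = 777 - 7*a)
-2725 + J(80, -80) = -2725 + (777 - 7*80) = -2725 + (777 - 560) = -2725 + 217 = -2508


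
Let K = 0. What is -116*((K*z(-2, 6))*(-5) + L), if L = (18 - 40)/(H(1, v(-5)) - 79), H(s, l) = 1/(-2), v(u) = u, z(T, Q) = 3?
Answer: -5104/159 ≈ -32.101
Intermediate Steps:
H(s, l) = -½
L = 44/159 (L = (18 - 40)/(-½ - 79) = -22/(-159/2) = -22*(-2/159) = 44/159 ≈ 0.27673)
-116*((K*z(-2, 6))*(-5) + L) = -116*((0*3)*(-5) + 44/159) = -116*(0*(-5) + 44/159) = -116*(0 + 44/159) = -116*44/159 = -5104/159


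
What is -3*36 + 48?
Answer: -60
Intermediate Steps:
-3*36 + 48 = -108 + 48 = -60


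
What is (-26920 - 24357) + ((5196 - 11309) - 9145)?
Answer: -66535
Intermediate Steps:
(-26920 - 24357) + ((5196 - 11309) - 9145) = -51277 + (-6113 - 9145) = -51277 - 15258 = -66535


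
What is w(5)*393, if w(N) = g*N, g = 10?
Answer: 19650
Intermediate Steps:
w(N) = 10*N
w(5)*393 = (10*5)*393 = 50*393 = 19650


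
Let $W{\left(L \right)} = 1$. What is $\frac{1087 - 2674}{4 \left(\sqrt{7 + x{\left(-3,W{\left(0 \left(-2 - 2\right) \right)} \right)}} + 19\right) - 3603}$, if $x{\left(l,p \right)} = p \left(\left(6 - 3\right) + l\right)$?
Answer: $\frac{1865783}{4146539} + \frac{2116 \sqrt{7}}{4146539} \approx 0.45131$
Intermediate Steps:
$x{\left(l,p \right)} = p \left(3 + l\right)$ ($x{\left(l,p \right)} = p \left(\left(6 - 3\right) + l\right) = p \left(3 + l\right)$)
$\frac{1087 - 2674}{4 \left(\sqrt{7 + x{\left(-3,W{\left(0 \left(-2 - 2\right) \right)} \right)}} + 19\right) - 3603} = \frac{1087 - 2674}{4 \left(\sqrt{7 + 1 \left(3 - 3\right)} + 19\right) - 3603} = - \frac{1587}{4 \left(\sqrt{7 + 1 \cdot 0} + 19\right) - 3603} = - \frac{1587}{4 \left(\sqrt{7 + 0} + 19\right) - 3603} = - \frac{1587}{4 \left(\sqrt{7} + 19\right) - 3603} = - \frac{1587}{4 \left(19 + \sqrt{7}\right) - 3603} = - \frac{1587}{\left(76 + 4 \sqrt{7}\right) - 3603} = - \frac{1587}{-3527 + 4 \sqrt{7}}$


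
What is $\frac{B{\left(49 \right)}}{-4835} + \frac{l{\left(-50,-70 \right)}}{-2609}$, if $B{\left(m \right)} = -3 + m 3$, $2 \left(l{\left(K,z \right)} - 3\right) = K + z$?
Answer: $- \frac{100101}{12614515} \approx -0.0079354$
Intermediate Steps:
$l{\left(K,z \right)} = 3 + \frac{K}{2} + \frac{z}{2}$ ($l{\left(K,z \right)} = 3 + \frac{K + z}{2} = 3 + \left(\frac{K}{2} + \frac{z}{2}\right) = 3 + \frac{K}{2} + \frac{z}{2}$)
$B{\left(m \right)} = -3 + 3 m$
$\frac{B{\left(49 \right)}}{-4835} + \frac{l{\left(-50,-70 \right)}}{-2609} = \frac{-3 + 3 \cdot 49}{-4835} + \frac{3 + \frac{1}{2} \left(-50\right) + \frac{1}{2} \left(-70\right)}{-2609} = \left(-3 + 147\right) \left(- \frac{1}{4835}\right) + \left(3 - 25 - 35\right) \left(- \frac{1}{2609}\right) = 144 \left(- \frac{1}{4835}\right) - - \frac{57}{2609} = - \frac{144}{4835} + \frac{57}{2609} = - \frac{100101}{12614515}$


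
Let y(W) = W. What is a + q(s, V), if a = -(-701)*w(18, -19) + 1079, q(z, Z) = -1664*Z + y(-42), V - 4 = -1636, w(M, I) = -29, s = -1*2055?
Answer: 2696356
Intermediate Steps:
s = -2055
V = -1632 (V = 4 - 1636 = -1632)
q(z, Z) = -42 - 1664*Z (q(z, Z) = -1664*Z - 42 = -42 - 1664*Z)
a = -19250 (a = -(-701)*(-29) + 1079 = -701*29 + 1079 = -20329 + 1079 = -19250)
a + q(s, V) = -19250 + (-42 - 1664*(-1632)) = -19250 + (-42 + 2715648) = -19250 + 2715606 = 2696356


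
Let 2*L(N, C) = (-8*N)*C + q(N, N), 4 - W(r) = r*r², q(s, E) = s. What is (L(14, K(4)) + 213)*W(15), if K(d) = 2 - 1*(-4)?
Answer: 391036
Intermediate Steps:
W(r) = 4 - r³ (W(r) = 4 - r*r² = 4 - r³)
K(d) = 6 (K(d) = 2 + 4 = 6)
L(N, C) = N/2 - 4*C*N (L(N, C) = ((-8*N)*C + N)/2 = (-8*C*N + N)/2 = (N - 8*C*N)/2 = N/2 - 4*C*N)
(L(14, K(4)) + 213)*W(15) = ((½)*14*(1 - 8*6) + 213)*(4 - 1*15³) = ((½)*14*(1 - 48) + 213)*(4 - 1*3375) = ((½)*14*(-47) + 213)*(4 - 3375) = (-329 + 213)*(-3371) = -116*(-3371) = 391036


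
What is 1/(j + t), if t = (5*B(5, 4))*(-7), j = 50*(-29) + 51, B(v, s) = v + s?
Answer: -1/1714 ≈ -0.00058343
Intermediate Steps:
B(v, s) = s + v
j = -1399 (j = -1450 + 51 = -1399)
t = -315 (t = (5*(4 + 5))*(-7) = (5*9)*(-7) = 45*(-7) = -315)
1/(j + t) = 1/(-1399 - 315) = 1/(-1714) = -1/1714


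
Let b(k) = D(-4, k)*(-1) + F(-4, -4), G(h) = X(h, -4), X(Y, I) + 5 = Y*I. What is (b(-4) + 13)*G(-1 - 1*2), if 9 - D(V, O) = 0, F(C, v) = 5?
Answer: 63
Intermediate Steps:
D(V, O) = 9 (D(V, O) = 9 - 1*0 = 9 + 0 = 9)
X(Y, I) = -5 + I*Y (X(Y, I) = -5 + Y*I = -5 + I*Y)
G(h) = -5 - 4*h
b(k) = -4 (b(k) = 9*(-1) + 5 = -9 + 5 = -4)
(b(-4) + 13)*G(-1 - 1*2) = (-4 + 13)*(-5 - 4*(-1 - 1*2)) = 9*(-5 - 4*(-1 - 2)) = 9*(-5 - 4*(-3)) = 9*(-5 + 12) = 9*7 = 63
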